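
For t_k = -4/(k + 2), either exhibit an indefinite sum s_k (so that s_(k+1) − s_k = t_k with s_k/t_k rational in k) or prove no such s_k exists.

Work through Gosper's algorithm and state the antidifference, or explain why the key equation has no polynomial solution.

The ratio is (k + 2)/(k + 3).
A = k + 2, B = k + 3, C = 1.
Set up (k + 2)·f(k+1) − (k + 2)·f(k) − (1) = 0.
Bound: deg f ≤ 0.
Generic f = c0 gives residual -1; -1 = 0 cannot hold, so t_k is not Gosper-summable.

not Gosper-summable; s_k does not exist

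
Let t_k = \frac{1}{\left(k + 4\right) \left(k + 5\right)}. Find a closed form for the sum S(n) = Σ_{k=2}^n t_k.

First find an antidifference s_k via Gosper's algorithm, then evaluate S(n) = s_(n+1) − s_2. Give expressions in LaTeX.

r(k) = (k + 4)/(k + 6) after simplifying.
Gosper form: A/B · C(k+1)/C(k) with A=k + 4, B=k + 6, C=1.
Need (k + 4)·f(k+1) − (k + 5)·f(k) = 1.
deg f ≤ 1 (via 1,1,0).
Coefficient equations give f(k) = k/4.
Get s_k = R·t_k = k/(4*(k + 4)) with R(k) = B(k−1)f(k)/C(k) = k*(k + 5)/4.
Δs = 1/(k**2 + 9*k + 20), as required.
Σ_(k=2)^n t_k = s_(n+1) − s_(2) = ((n + 1)/(4*(n + 5))) − (1/12), i.e. (n - 1)/(6*(n + 5)).

S(n) = \frac{n - 1}{6 \left(n + 5\right)}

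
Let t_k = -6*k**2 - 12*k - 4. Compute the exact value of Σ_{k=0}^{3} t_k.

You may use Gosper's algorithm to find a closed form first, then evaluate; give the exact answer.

Compute t_(k+1)/t_k: get (3*k**2 + 12*k + 11)/(3*k**2 + 6*k + 2).
So A=1 and B=1, with C=k**2 + 2*k + 2/3.
f must satisfy (1)·f(k+1) − (1)·f(k) = k**2 + 2*k + 2/3.
Degrees (0,0,2) ⇒ d ≤ 3.
Solve for f: f(k) = k*(2*k**2 + 3*k - 1)/6 (degree 3 ≤ 3).
Then R = B(k−1)f/C = k*(2*k**2 + 3*k - 1)/(2*(3*k**2 + 6*k + 2)), so s_k = R(k)·t_k = k*(-2*k**2 - 3*k + 1).
Verify: -6*k**2 - 12*k - 4 matches t_k.
Sum = s_(4) − s_(0); s_(4) = -172, s_(0) = 0 ⇒ -172.

Σ = -172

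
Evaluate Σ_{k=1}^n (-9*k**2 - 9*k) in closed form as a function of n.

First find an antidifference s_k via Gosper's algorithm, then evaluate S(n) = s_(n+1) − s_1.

r(k) = (k + 2)/k after simplifying.
So A=1 and B=1, with C=k**2 + k.
Set up (1)·f(k+1) − (1)·f(k) − (k**2 + k) = 0.
Bound: deg f ≤ 3.
Solving with deg f ≤ 3: f(k) = k*(k - 1)*(k + 1)/3.
R(k) = B(k−1)·f(k)/C(k) = (k - 1)/3; s_k = R·t_k = 3*k*(1 - k**2).
Verify: 9*k*(-k - 1) matches t_k.
Evaluate: s_(n+1) = 3*n*(-n**2 - 3*n - 2); subtract s_(1) = 0 ⇒ S(n) = 3*n*(-n**2 - 3*n - 2).

S(n) = 3*n*(-n**2 - 3*n - 2)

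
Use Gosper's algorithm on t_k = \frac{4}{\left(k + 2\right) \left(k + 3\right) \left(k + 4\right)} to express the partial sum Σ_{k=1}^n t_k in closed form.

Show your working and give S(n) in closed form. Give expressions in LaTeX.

The ratio is (k + 2)/(k + 5).
Take A(k)=k + 2, B(k)=k + 5, C(k)=1.
Need (k + 2)·f(k+1) − (k + 4)·f(k) = 1.
From deg A=1, deg B=1, deg C=0: d=2.
Solve for f: f(k) = k*(k + 5)/12 (degree 2 ≤ 2).
R(k) = B(k−1)·f(k)/C(k) = k*(k + 4)*(k + 5)/12; s_k = R·t_k = k*(k + 5)/(3*(k + 2)*(k + 3)).
s_(k+1) − s_k = 4/(k**3 + 9*k**2 + 26*k + 24) = t_k.
Σ_(k=1)^n t_k = s_(n+1) − s_(1) = ((n**2 + 7*n + 6)/(3*(n**2 + 7*n + 12))) − (1/6), i.e. n*(n + 7)/(6*(n**2 + 7*n + 12)).

S(n) = \frac{n \left(n + 7\right)}{6 \left(n^{2} + 7 n + 12\right)}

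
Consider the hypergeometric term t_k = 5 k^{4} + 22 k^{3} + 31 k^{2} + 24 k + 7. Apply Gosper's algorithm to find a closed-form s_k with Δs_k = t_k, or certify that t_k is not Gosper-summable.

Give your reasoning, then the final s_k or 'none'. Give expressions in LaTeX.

s_k = k^{2} \left(k^{3} + 3 k^{2} + k + 2\right)

The ratio is (5*k**4 + 42*k**3 + 127*k**2 + 172*k + 89)/(5*k**4 + 22*k**3 + 31*k**2 + 24*k + 7).
So A=1 and B=1, with C=k**4 + 22*k**3/5 + 31*k**2/5 + 24*k/5 + 7/5.
Set up (1)·f(k+1) − (1)·f(k) − (k**4 + 22*k**3/5 + 31*k**2/5 + 24*k/5 + 7/5) = 0.
Degrees (0,0,4) ⇒ d ≤ 5.
Coefficient equations give f(k) = k**2*(k**3 + 3*k**2 + k + 2)/5.
So s_k = (B(k−1)f/C)·t_k = (k**2*(k**3 + 3*k**2 + k + 2)/(5*k**4 + 22*k**3 + 31*k**2 + 24*k + 7))·t_k = k**2*(k**3 + 3*k**2 + k + 2).
s_(k+1) − s_k = 5*k**4 + 22*k**3 + 31*k**2 + 24*k + 7 = t_k.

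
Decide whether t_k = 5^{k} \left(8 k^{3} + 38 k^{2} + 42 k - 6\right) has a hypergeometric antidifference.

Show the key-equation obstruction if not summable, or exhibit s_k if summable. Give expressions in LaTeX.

r(k) = 5*(4*k**3 + 31*k**2 + 71*k + 41)/(4*k**3 + 19*k**2 + 21*k - 3) after simplifying.
Normal form (A,B,C) = (5, 1, k**3 + 19*k**2/4 + 21*k/4 - 3/4).
f must satisfy (5)·f(k+1) − (1)·f(k) = k**3 + 19*k**2/4 + 21*k/4 - 3/4.
From deg A=0, deg B=0, deg C=3: d=3.
A polynomial solution: f(k) = (k**3 + k**2 - k - 2)/4.
R(k) = B(k−1)·f(k)/C(k) = (k**3 + k**2 - k - 2)/(4*k**3 + 19*k**2 + 21*k - 3); s_k = R·t_k = 2*5**k*(k**3 + k**2 - k - 2).
s_(k+1) − s_k = 5**k*(8*k**3 + 38*k**2 + 42*k - 6) = t_k.

Yes. s_k = 2 \cdot 5^{k} \left(k^{3} + k^{2} - k - 2\right).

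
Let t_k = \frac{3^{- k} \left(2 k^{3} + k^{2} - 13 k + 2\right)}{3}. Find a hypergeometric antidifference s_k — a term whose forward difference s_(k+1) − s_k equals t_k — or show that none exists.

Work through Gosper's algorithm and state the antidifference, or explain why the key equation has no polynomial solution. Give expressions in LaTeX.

s_k = 3^{- k} \left(- k^{3} - 2 k^{2} + 3 k - 1\right)

r(k) = (2*k**3 + 7*k**2 - 5*k - 8)/(3*(2*k**3 + k**2 - 13*k + 2)) after simplifying.
A = 1/3, B = 1, C = k**3 + k**2/2 - 13*k/2 + 1.
f must satisfy (1/3)·f(k+1) − (1)·f(k) = k**3 + k**2/2 - 13*k/2 + 1.
Degrees (0,0,3) ⇒ d ≤ 3.
Solving with deg f ≤ 3: f(k) = -3*(k**3 + 2*k**2 - 3*k + 1)/2.
Get s_k = R·t_k = (-k**3 - 2*k**2 + 3*k - 1)/3**k with R(k) = B(k−1)f(k)/C(k) = -3*(k**3 + 2*k**2 - 3*k + 1)/(2*k**3 + k**2 - 13*k + 2).
Δs = (2*k**3 + k**2 - 13*k + 2)/(3*3**k), as required.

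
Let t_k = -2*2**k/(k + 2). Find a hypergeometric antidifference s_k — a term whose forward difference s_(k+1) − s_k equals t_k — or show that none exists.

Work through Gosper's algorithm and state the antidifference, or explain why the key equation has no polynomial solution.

r(k) = 2*(k + 2)/(k + 3) after simplifying.
A = 2*k + 4, B = k + 3, C = 1.
Key eq: (2*k + 4)·f(k+1) = (k + 2)·f(k) + (1).
d = -1 from the (1,1,0) case.
Negative degree bound (-1): no f exists, t_k not Gosper-summable.

none — t_k is not Gosper-summable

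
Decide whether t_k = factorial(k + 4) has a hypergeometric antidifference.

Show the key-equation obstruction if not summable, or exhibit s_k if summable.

The ratio is k + 5.
Normal form (A,B,C) = (k + 5, 1, 1).
Need (k + 5)·f(k+1) − (1)·f(k) = 1.
Degrees (1,0,0) ⇒ d ≤ -1.
d = -1 < 0 ⇒ no nonzero polynomial f; not summable.

No — negative degree bound, so no certificate f.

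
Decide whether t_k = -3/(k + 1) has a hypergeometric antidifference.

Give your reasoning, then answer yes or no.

Step 1: r(k) = (k + 1)/(k + 2).
So A=k + 1 and B=k + 2, with C=1.
Need (k + 1)·f(k+1) − (k + 1)·f(k) = 1.
d = 0 from the (1,1,0) case.
Write f(k) = c0. Then LHS − RHS = -1, requiring -1 = 0: contradictory. No certificate.

No. Not Gosper-summable.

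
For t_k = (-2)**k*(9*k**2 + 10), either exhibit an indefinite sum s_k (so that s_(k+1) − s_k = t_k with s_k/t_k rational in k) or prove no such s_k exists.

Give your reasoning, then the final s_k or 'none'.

Ratio r(k) = 2*(-9*(k + 1)**2 - 10)/(9*k**2 + 10).
A = -2, B = 1, C = k**2 + 10/9.
f must satisfy (-2)·f(k+1) − (1)·f(k) = k**2 + 10/9.
From deg A=0, deg B=0, deg C=2: d=2.
A polynomial solution: f(k) = -(3*k**2 - 4*k + 4)/9.
Then R = B(k−1)f/C = -(3*k**2 - 4*k + 4)/(9*k**2 + 10), so s_k = R(k)·t_k = (-2)**k*(-3*k**2 + 4*k - 4).
Verify: (-2)**k*(9*k**2 + 10) matches t_k.

s_k = (-2)**k*(-3*k**2 + 4*k - 4)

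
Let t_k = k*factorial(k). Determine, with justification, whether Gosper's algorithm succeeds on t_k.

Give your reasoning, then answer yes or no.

Step 1: r(k) = (k + 1)**2/k.
Factor: A=k + 1; B=1; C=k.
Need (k + 1)·f(k+1) − (1)·f(k) = k.
deg f ≤ 0 (via 1,0,1).
Coefficient equations give f(k) = 1.
Certificate R = B(k−1)f/C = 1/k gives s_k = factorial(k).
Verify: k*factorial(k) matches t_k.

Yes. s_k = factorial(k).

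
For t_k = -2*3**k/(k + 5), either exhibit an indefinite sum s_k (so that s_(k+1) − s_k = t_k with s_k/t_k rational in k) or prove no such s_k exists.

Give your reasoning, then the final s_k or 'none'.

none (Gosper's algorithm certifies no s_k)

r(k) = 3*(k + 5)/(k + 6) after simplifying.
Take A(k)=3*k + 15, B(k)=k + 6, C(k)=1.
Need (3*k + 15)·f(k+1) − (k + 5)·f(k) = 1.
d = -1 from the (1,1,0) case.
d = -1 < 0 ⇒ no nonzero polynomial f; not summable.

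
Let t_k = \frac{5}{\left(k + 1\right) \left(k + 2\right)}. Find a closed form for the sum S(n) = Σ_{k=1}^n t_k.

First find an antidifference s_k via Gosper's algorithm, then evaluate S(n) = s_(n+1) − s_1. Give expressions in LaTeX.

S(n) = \frac{5 n}{2 \left(n + 2\right)}

Ratio r(k) = (k + 1)/(k + 3).
Gosper form: A/B · C(k+1)/C(k) with A=k + 1, B=k + 3, C=1.
Set up (k + 1)·f(k+1) − (k + 2)·f(k) − (1) = 0.
deg f ≤ 1 (via 1,1,0).
A polynomial solution: f(k) = k.
Get s_k = R·t_k = 5*k/(k + 1) with R(k) = B(k−1)f(k)/C(k) = k*(k + 2).
Δs = 5/(k**2 + 3*k + 2), as required.
s_(n+1) = 5*(n + 1)/(n + 2) and s_(1) = 5/2, so S(n) = 5*n/(2*(n + 2)).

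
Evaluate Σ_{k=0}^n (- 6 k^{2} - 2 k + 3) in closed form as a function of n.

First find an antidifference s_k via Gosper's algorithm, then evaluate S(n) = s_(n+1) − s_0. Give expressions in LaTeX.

S(n) = - 2 n^{3} - 4 n^{2} + n + 3

r(k) = (6*k**2 + 14*k + 5)/(6*k**2 + 2*k - 3) after simplifying.
So A=1 and B=1, with C=k**2 + k/3 - 1/2.
Set up (1)·f(k+1) − (1)·f(k) − (k**2 + k/3 - 1/2) = 0.
Bound: deg f ≤ 3.
Solve for f: f(k) = k*(2*k**2 - 2*k - 3)/6 (degree 3 ≤ 3).
Certificate R = B(k−1)f/C = k*(2*k**2 - 2*k - 3)/(6*k**2 + 2*k - 3) gives s_k = k*(-2*k**2 + 2*k + 3).
s_(k+1) − s_k = -6*k**2 - 2*k + 3 = t_k.
Telescope: S(n) = s_(n+1) − s_(0) = -2*n**3 - 4*n**2 + n + 3 − (0) = -2*n**3 - 4*n**2 + n + 3.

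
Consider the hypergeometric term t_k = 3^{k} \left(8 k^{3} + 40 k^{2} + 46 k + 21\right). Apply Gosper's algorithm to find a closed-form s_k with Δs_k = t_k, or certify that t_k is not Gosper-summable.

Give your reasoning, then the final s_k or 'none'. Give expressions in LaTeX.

s_k = 3^{k} \left(4 k^{3} + 2 k^{2} - k + 3\right)

r(k) = 3*(8*k**3 + 64*k**2 + 150*k + 115)/(8*k**3 + 40*k**2 + 46*k + 21) after simplifying.
Normal form (A,B,C) = (3, 1, k**3 + 5*k**2 + 23*k/4 + 21/8).
Key eq: (3)·f(k+1) = (1)·f(k) + (k**3 + 5*k**2 + 23*k/4 + 21/8).
d = 3 from the (0,0,3) case.
A polynomial solution: f(k) = (4*k**3 + 2*k**2 - k + 3)/8.
Get s_k = R·t_k = 3**k*(4*k**3 + 2*k**2 - k + 3) with R(k) = B(k−1)f(k)/C(k) = (4*k**3 + 2*k**2 - k + 3)/(8*k**3 + 40*k**2 + 46*k + 21).
s_(k+1) − s_k = 3**k*(8*k**3 + 40*k**2 + 46*k + 21) = t_k.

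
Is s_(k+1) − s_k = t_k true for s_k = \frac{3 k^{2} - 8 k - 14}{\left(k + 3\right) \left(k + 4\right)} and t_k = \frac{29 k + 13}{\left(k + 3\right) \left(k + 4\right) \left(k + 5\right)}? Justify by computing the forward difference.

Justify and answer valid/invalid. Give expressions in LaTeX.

s_(k+1) = (-8*k + 3*(k + 1)**2 - 22)/((k + 4)*(k + 5))
s_(k+1) − s_k = (29*k + 13)/(k**3 + 12*k**2 + 47*k + 60)
(s_(k+1) − s_k) − t_k = 0

valid; difference matches t_k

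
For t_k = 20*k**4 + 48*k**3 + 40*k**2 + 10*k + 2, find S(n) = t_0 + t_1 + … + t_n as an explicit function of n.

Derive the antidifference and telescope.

S(n) = 4*n**5 + 22*n**4 + 44*n**3 + 37*n**2 + 13*n + 2

Ratio r(k) = (10*k**4 + 64*k**3 + 152*k**2 + 157*k + 60)/(10*k**4 + 24*k**3 + 20*k**2 + 5*k + 1).
Normal form (A,B,C) = (1, 1, k**4 + 12*k**3/5 + 2*k**2 + k/2 + 1/10).
Solve (1)·f(k+1) − (1)·f(k) = k**4 + 12*k**3/5 + 2*k**2 + k/2 + 1/10.
d = 5 from the (0,0,4) case.
Coefficient equations give f(k) = k*(4*k**4 + 2*k**3 - 4*k**2 - 3*k + 3)/20.
Then R = B(k−1)f/C = k*(4*k**4 + 2*k**3 - 4*k**2 - 3*k + 3)/(2*(10*k**4 + 24*k**3 + 20*k**2 + 5*k + 1)), so s_k = R(k)·t_k = k*(4*k**4 + 2*k**3 - 4*k**2 - 3*k + 3).
Verify: 20*k**4 + 48*k**3 + 40*k**2 + 10*k + 2 matches t_k.
Telescope: S(n) = s_(n+1) − s_(0) = 4*n**5 + 22*n**4 + 44*n**3 + 37*n**2 + 13*n + 2 − (0) = 4*n**5 + 22*n**4 + 44*n**3 + 37*n**2 + 13*n + 2.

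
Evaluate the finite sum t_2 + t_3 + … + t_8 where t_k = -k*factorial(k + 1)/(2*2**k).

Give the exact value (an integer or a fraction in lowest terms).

Σ = -7086

Step 1: r(k) = (k + 1)*(k + 2)/(2*k).
Normal form (A,B,C) = (k/2 + 1, 1, k).
f must satisfy (k/2 + 1)·f(k+1) − (1)·f(k) = k.
From deg A=1, deg B=0, deg C=1: d=0.
Solving with deg f ≤ 0: f(k) = 2.
Get s_k = R·t_k = -factorial(k + 1)/2**k with R(k) = B(k−1)f(k)/C(k) = 2/k.
Δs = -k*factorial(k + 1)/(2*2**k), as required.
Telescoping: Σ = s_(9) − s_(2) = -14175/2 − (-3/2) = -7086.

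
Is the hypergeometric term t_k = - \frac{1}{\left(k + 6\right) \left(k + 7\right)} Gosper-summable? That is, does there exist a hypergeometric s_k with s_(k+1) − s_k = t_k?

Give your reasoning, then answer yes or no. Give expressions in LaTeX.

t_(k+1)/t_k = (k + 6)/(k + 8).
A = k + 6, B = k + 8, C = 1.
f must satisfy (k + 6)·f(k+1) − (k + 7)·f(k) = 1.
Degrees (1,1,0) ⇒ d ≤ 1.
Match coefficients ⇒ f(k) = k/6.
Then R = B(k−1)f/C = k*(k + 7)/6, so s_k = R(k)·t_k = -k/(6*k + 36).
s_(k+1) − s_k = -1/(k**2 + 13*k + 42) = t_k.

Yes. s_k = - \frac{k}{6 k + 36}.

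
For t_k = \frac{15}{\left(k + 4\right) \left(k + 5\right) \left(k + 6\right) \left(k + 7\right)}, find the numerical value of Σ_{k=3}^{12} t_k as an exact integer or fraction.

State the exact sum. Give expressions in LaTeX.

Σ = 1475/162792

Ratio r(k) = (k + 4)/(k + 8).
Gosper form: A/B · C(k+1)/C(k) with A=k + 4, B=k + 8, C=1.
f must satisfy (k + 4)·f(k+1) − (k + 7)·f(k) = 1.
deg f ≤ 3 (via 1,1,0).
Solve for f: f(k) = k*(k**2 + 15*k + 74)/360 (degree 3 ≤ 3).
Get s_k = R·t_k = k*(k**2 + 15*k + 74)/(24*(k + 4)*(k + 5)*(k + 6)) with R(k) = B(k−1)f(k)/C(k) = k*(k + 7)*(k**2 + 15*k + 74)/360.
Check: Δs_k = 15/(k**4 + 22*k**3 + 179*k**2 + 638*k + 840). ✓
Telescoping: Σ = s_(13) − s_(3) = 949/23256 − (2/63) = 1475/162792.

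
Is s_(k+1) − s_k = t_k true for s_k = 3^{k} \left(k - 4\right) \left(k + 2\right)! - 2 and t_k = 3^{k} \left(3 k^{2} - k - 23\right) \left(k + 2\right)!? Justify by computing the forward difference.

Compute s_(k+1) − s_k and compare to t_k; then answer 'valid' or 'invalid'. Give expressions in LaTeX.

valid (s_(k+1) − s_k reduces to t_k)

s_(k+1) = 3**(k + 1)*(k - 3)*factorial(k + 3) - 2
s_(k+1) − s_k = 3**k*(3*k**2 - k - 23)*factorial(k + 2)
(s_(k+1) − s_k) − t_k = 0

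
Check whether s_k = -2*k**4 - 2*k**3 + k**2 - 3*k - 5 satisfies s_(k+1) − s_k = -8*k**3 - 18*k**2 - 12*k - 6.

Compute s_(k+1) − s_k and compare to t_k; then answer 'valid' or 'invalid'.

s_(k+1) = -2*k**4 - 10*k**3 - 17*k**2 - 15*k - 11
s_(k+1) − s_k = -8*k**3 - 18*k**2 - 12*k - 6
(s_(k+1) − s_k) − t_k = 0

Valid — Δs_k = t_k.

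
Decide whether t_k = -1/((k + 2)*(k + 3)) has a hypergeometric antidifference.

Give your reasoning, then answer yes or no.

Yes. s_k = -k/(2*k + 4).

Step 1: r(k) = (k + 2)/(k + 4).
Take A(k)=k + 2, B(k)=k + 4, C(k)=1.
Solve (k + 2)·f(k+1) − (k + 3)·f(k) = 1.
Degrees (1,1,0) ⇒ d ≤ 1.
Match coefficients ⇒ f(k) = k/2.
R(k) = B(k−1)·f(k)/C(k) = k*(k + 3)/2; s_k = R·t_k = -k/(2*k + 4).
Verify: -1/(k**2 + 5*k + 6) matches t_k.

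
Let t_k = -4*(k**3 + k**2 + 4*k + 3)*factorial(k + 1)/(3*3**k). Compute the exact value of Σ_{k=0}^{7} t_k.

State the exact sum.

r(k) = (k + 2)*(4*k + (k + 1)**3 + (k + 1)**2 + 7)/(3*(k**3 + k**2 + 4*k + 3)) after simplifying.
Normal form (A,B,C) = (k/3 + 2/3, 1, k**3 + k**2 + 4*k + 3).
Need (k/3 + 2/3)·f(k+1) − (1)·f(k) = k**3 + k**2 + 4*k + 3.
d = 2 from the (1,0,3) case.
Coefficient equations give f(k) = 3*(k - 1)*(k + 1).
Certificate R = B(k−1)f/C = 3*(k - 1)*(k + 1)/(k**3 + k**2 + 4*k + 3) gives s_k = -4*(k - 1)*(k + 1)*factorial(k + 1)/3**k.
s_(k+1) − s_k = -4*(k**3 + k**2 + 4*k + 3)*factorial(k + 1)/(3*3**k) = t_k.
Sum = s_(8) − s_(0); s_(8) = -125440/9, s_(0) = 4 ⇒ -125476/9.

Σ = -125476/9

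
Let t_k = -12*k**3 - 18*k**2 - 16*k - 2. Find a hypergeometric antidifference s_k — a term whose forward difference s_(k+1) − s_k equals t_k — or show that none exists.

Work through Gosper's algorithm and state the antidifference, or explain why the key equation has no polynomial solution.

Compute t_(k+1)/t_k: get (6*k**3 + 27*k**2 + 44*k + 24)/(6*k**3 + 9*k**2 + 8*k + 1).
Gosper form: A/B · C(k+1)/C(k) with A=1, B=1, C=k**3 + 3*k**2/2 + 4*k/3 + 1/6.
Need (1)·f(k+1) − (1)·f(k) = k**3 + 3*k**2/2 + 4*k/3 + 1/6.
deg f ≤ 4 (via 0,0,3).
Solving with deg f ≤ 4: f(k) = k*(3*k**3 + 2*k - 3)/12.
Then R = B(k−1)f/C = k*(3*k**3 + 2*k - 3)/(2*(6*k**3 + 9*k**2 + 8*k + 1)), so s_k = R(k)·t_k = k*(-3*k**3 - 2*k + 3).
Check: Δs_k = -12*k**3 - 18*k**2 - 16*k - 2. ✓

s_k = k*(-3*k**3 - 2*k + 3)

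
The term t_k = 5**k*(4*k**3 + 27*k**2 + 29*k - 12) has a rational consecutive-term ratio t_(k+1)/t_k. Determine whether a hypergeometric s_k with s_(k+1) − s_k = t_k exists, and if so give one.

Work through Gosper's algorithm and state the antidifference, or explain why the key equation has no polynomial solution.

s_k = 5**k*(k**3 + 3*k**2 - 4*k - 3)

Step 1: r(k) = 5*(4*k**3 + 39*k**2 + 95*k + 48)/(4*k**3 + 27*k**2 + 29*k - 12).
Take A(k)=5, B(k)=1, C(k)=k**3 + 27*k**2/4 + 29*k/4 - 3.
Key eq: (5)·f(k+1) = (1)·f(k) + (k**3 + 27*k**2/4 + 29*k/4 - 3).
From deg A=0, deg B=0, deg C=3: d=3.
Solving with deg f ≤ 3: f(k) = (k**3 + 3*k**2 - 4*k - 3)/4.
R(k) = B(k−1)·f(k)/C(k) = (k**3 + 3*k**2 - 4*k - 3)/(4*k**3 + 27*k**2 + 29*k - 12); s_k = R·t_k = 5**k*(k**3 + 3*k**2 - 4*k - 3).
Check: Δs_k = 5**k*(4*k**3 + 27*k**2 + 29*k - 12). ✓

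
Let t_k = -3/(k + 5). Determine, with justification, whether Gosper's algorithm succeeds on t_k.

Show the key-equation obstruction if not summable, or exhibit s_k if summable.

The ratio is (k + 5)/(k + 6).
Take A(k)=k + 5, B(k)=k + 6, C(k)=1.
Key eq: (k + 5)·f(k+1) = (k + 5)·f(k) + (1).
From deg A=1, deg B=1, deg C=0: d=0.
Put f(k) = c0: A·f(k+1) − B(k−1)·f(k) − C = -1; need -1 = 0 — inconsistent ⇒ no f, not summable.

No — t_k has no hypergeometric antidifference.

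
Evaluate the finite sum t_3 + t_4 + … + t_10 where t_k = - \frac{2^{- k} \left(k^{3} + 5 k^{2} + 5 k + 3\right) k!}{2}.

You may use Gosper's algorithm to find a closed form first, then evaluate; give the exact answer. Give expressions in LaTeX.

Σ = -26039337/8

r(k) = (k**4 + 9*k**3 + 26*k**2 + 32*k + 14)/(2*(k**3 + 5*k**2 + 5*k + 3)) after simplifying.
Factor: A=k/2 + 1/2; B=1; C=k**3 + 5*k**2 + 5*k + 3.
Need (k/2 + 1/2)·f(k+1) − (1)·f(k) = k**3 + 5*k**2 + 5*k + 3.
d = 2 from the (1,0,3) case.
Solving with deg f ≤ 2: f(k) = 2*(k**2 + 4*k + 2).
Get s_k = R·t_k = -(k**2 + 4*k + 2)*factorial(k)/2**k with R(k) = B(k−1)f(k)/C(k) = 2*(k**2 + 4*k + 2)/(k**3 + 5*k**2 + 5*k + 3).
s_(k+1) − s_k = -(k**3 + 5*k**2 + 5*k + 3)*factorial(k)/(2*2**k) = t_k.
Σ_(k=3)^(10) t_k = s_(11) − s_(3) = -26039475/8 − (-69/4) = -26039337/8.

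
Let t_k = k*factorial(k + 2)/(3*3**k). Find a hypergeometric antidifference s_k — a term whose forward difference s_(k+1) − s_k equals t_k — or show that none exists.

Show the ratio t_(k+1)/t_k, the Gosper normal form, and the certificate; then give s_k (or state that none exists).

Compute t_(k+1)/t_k: get (k + 1)*(k + 3)/(3*k).
Normal form (A,B,C) = (k/3 + 1, 1, k).
f must satisfy (k/3 + 1)·f(k+1) − (1)·f(k) = k.
deg f ≤ 0 (via 1,0,1).
Solving with deg f ≤ 0: f(k) = 3.
Then R = B(k−1)f/C = 3/k, so s_k = R(k)·t_k = factorial(k + 2)/3**k.
Δs = k*factorial(k + 2)/(3*3**k), as required.

s_k = factorial(k + 2)/3**k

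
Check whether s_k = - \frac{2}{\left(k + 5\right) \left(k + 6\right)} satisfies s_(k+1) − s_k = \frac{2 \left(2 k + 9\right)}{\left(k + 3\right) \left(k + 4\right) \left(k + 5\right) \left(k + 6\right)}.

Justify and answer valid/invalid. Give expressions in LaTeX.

Invalid: residual \frac{6 \left(- 3 k - 13\right)}{k^{5} + 25 k^{4} + 245 k^{3} + 1175 k^{2} + 2754 k + 2520} ≠ 0.

s_(k+1) = -2/((k + 6)*(k + 7))
s_(k+1) − s_k = 4/(k**3 + 18*k**2 + 107*k + 210)
(s_(k+1) − s_k) − t_k = 6*(-3*k - 13)/(k**5 + 25*k**4 + 245*k**3 + 1175*k**2 + 2754*k + 2520)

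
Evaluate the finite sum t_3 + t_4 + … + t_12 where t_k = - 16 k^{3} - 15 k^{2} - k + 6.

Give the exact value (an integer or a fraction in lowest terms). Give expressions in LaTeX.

Σ = -106890

Compute t_(k+1)/t_k: get (16*k**3 + 63*k**2 + 79*k + 26)/(16*k**3 + 15*k**2 + k - 6).
Factor: A=1; B=1; C=k**3 + 15*k**2/16 + k/16 - 3/8.
Need (1)·f(k+1) − (1)·f(k) = k**3 + 15*k**2/16 + k/16 - 3/8.
d = 4 from the (0,0,3) case.
A polynomial solution: f(k) = k*(4*k**3 - 3*k**2 - 3*k - 4)/16.
So s_k = (B(k−1)f/C)·t_k = (k*(4*k**3 - 3*k**2 - 3*k - 4)/(16*k**3 + 15*k**2 + k - 6))·t_k = k*(-4*k**3 + 3*k**2 + 3*k + 4).
s_(k+1) − s_k = -16*k**3 - 15*k**2 - k + 6 = t_k.
Evaluate s at k=13 and k=3: -107094 and -204; difference -106890.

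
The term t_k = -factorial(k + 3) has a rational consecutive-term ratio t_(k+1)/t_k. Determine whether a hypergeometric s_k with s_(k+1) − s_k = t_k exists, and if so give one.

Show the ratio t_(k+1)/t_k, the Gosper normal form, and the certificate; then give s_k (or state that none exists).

Step 1: r(k) = k + 4.
So A=k + 4 and B=1, with C=1.
Set up (k + 4)·f(k+1) − (1)·f(k) − (1) = 0.
deg f ≤ -1 (via 1,0,0).
Bound -1 < 0, so the key equation has no polynomial solution.

none (Gosper's algorithm certifies no s_k)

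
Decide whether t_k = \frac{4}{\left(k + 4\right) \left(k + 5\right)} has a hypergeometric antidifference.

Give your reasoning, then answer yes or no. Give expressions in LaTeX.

Ratio r(k) = (k + 4)/(k + 6).
A = k + 4, B = k + 6, C = 1.
Set up (k + 4)·f(k+1) − (k + 5)·f(k) − (1) = 0.
Bound: deg f ≤ 1.
A polynomial solution: f(k) = k/4.
So s_k = (B(k−1)f/C)·t_k = (k*(k + 5)/4)·t_k = k/(k + 4).
s_(k+1) − s_k = 4/(k**2 + 9*k + 20) = t_k.

Yes. s_k = \frac{k}{k + 4}.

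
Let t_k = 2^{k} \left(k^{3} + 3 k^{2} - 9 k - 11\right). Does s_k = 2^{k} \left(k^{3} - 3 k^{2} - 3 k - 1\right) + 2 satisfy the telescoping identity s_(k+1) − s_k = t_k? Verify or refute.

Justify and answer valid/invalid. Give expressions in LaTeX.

Valid — Δs_k = t_k.

s_(k+1) = 2*2**k*k**3 - 12*2**k*k - 12*2**k + 2
s_(k+1) − s_k = 2**k*(k**3 + 3*k**2 - 9*k - 11)
(s_(k+1) − s_k) − t_k = 0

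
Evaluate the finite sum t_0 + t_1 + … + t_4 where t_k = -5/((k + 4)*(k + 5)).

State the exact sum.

Compute t_(k+1)/t_k: get (k + 4)/(k + 6).
Gosper form: A/B · C(k+1)/C(k) with A=k + 4, B=k + 6, C=1.
Set up (k + 4)·f(k+1) − (k + 5)·f(k) − (1) = 0.
Degrees (1,1,0) ⇒ d ≤ 1.
Coefficient equations give f(k) = k/4.
Certificate R = B(k−1)f/C = k*(k + 5)/4 gives s_k = -5*k/(4*k + 16).
Check: Δs_k = -5/(k**2 + 9*k + 20). ✓
Telescoping: Σ = s_(5) − s_(0) = -25/36 − (0) = -25/36.

Σ = -25/36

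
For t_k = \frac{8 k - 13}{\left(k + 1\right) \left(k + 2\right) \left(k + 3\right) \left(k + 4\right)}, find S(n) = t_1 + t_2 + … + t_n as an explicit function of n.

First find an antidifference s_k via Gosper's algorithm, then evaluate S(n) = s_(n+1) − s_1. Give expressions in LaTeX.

S(n) = \frac{n \left(n^{2} + 9 n - 70\right)}{24 \left(n^{3} + 9 n^{2} + 26 n + 24\right)}

Compute t_(k+1)/t_k: get (k + 1)*(8*k - 5)/((k + 5)*(8*k - 13)).
Factor: A=k + 1; B=k + 5; C=k - 13/8.
Solve (k + 1)·f(k+1) − (k + 4)·f(k) = k - 13/8.
Bound: deg f ≤ 3.
Match coefficients ⇒ f(k) = -k*(k**2 + 6*k + 19)/16.
So s_k = (B(k−1)f/C)·t_k = (-k*(k + 4)*(k**2 + 6*k + 19)/(2*(8*k - 13)))·t_k = k*(-k**2 - 6*k - 19)/(2*(k + 1)*(k + 2)*(k + 3)).
Check: Δs_k = (8*k - 13)/(k**4 + 10*k**3 + 35*k**2 + 50*k + 24). ✓
s_(n+1) = (-n**3 - 9*n**2 - 34*n - 26)/(2*(n**3 + 9*n**2 + 26*n + 24)) and s_(1) = -13/24, so S(n) = n*(n**2 + 9*n - 70)/(24*(n**3 + 9*n**2 + 26*n + 24)).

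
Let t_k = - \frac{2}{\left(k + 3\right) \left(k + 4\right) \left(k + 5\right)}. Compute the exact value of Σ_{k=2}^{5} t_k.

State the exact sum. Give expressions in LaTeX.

Σ = -1/45

r(k) = (k + 3)/(k + 6) after simplifying.
So A=k + 3 and B=k + 6, with C=1.
Solve (k + 3)·f(k+1) − (k + 5)·f(k) = 1.
From deg A=1, deg B=1, deg C=0: d=2.
Coefficient equations give f(k) = k*(k + 7)/24.
Then R = B(k−1)f/C = k*(k + 5)*(k + 7)/24, so s_k = R(k)·t_k = k*(-k - 7)/(12*(k + 3)*(k + 4)).
Check: Δs_k = -2/(k**3 + 12*k**2 + 47*k + 60). ✓
Evaluate s at k=6 and k=2: -13/180 and -1/20; difference -1/45.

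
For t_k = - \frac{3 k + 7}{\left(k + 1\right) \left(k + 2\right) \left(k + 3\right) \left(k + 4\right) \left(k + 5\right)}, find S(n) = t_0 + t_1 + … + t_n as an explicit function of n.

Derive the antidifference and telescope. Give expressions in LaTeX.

Compute t_(k+1)/t_k: get (k + 1)*(3*k + 10)/((k + 6)*(3*k + 7)).
Gosper form: A/B · C(k+1)/C(k) with A=k + 1, B=k + 6, C=k + 7/3.
f must satisfy (k + 1)·f(k+1) − (k + 5)·f(k) = k + 7/3.
deg f ≤ 4 (via 1,1,1).
Match coefficients ⇒ f(k) = k*(k + 2)*(k**2 + 8*k + 19)/36.
R(k) = B(k−1)·f(k)/C(k) = k*(k + 2)*(k + 5)*(k**2 + 8*k + 19)/(12*(3*k + 7)); s_k = R·t_k = k*(-k**2 - 8*k - 19)/(12*(k**3 + 8*k**2 + 19*k + 12)).
s_(k+1) − s_k = (-3*k - 7)/(k**5 + 15*k**4 + 85*k**3 + 225*k**2 + 274*k + 120) = t_k.
s_(n+1) = (-n**3 - 11*n**2 - 38*n - 28)/(12*(n**3 + 11*n**2 + 38*n + 40)) and s_(0) = 0, so S(n) = (-n**3 - 11*n**2 - 38*n - 28)/(12*(n**3 + 11*n**2 + 38*n + 40)).

S(n) = \frac{- n^{3} - 11 n^{2} - 38 n - 28}{12 \left(n^{3} + 11 n^{2} + 38 n + 40\right)}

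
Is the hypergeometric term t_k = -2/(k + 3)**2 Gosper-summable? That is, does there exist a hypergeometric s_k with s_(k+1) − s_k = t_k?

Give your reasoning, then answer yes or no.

r(k) = (k + 3)**2/(k + 4)**2 after simplifying.
Normal form (A,B,C) = (k**2 + 6*k + 9, k**2 + 8*k + 16, 1).
Key eq: (k**2 + 6*k + 9)·f(k+1) = (k**2 + 6*k + 9)·f(k) + (1).
Degrees (2,2,0) ⇒ d ≤ 0.
f = c0 ⇒ A·f(k+1) − B(k−1)·f(k) − C = -1. The system {-1 = 0} is inconsistent; no antidifference.

No. Not Gosper-summable.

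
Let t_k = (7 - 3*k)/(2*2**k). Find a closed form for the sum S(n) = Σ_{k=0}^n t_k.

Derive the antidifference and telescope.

S(n) = 2**(-n - 1)*(2**(n + 3) + 3*n - 1)

The ratio is (3*k - 4)/(2*(3*k - 7)).
Factor: A=1/2; B=1; C=k - 7/3.
Key eq: (1/2)·f(k+1) = (1)·f(k) + (k - 7/3).
From deg A=0, deg B=0, deg C=1: d=1.
Solving with deg f ≤ 1: f(k) = -2*(3*k - 4)/3.
So s_k = (B(k−1)f/C)·t_k = (-2*(3*k - 4)/(3*k - 7))·t_k = (3*k - 4)/2**k.
Check: Δs_k = (7 - 3*k)/(2*2**k). ✓
Σ_(k=0)^n t_k = s_(n+1) − s_(0) = (2**(-n - 1)*(3*n - 1)) − (-4), i.e. 2**(-n - 1)*(2**(n + 3) + 3*n - 1).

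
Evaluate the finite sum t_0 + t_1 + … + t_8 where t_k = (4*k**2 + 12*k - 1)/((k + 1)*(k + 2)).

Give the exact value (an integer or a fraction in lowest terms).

Compute t_(k+1)/t_k: get (k + 1)*(12*k + 4*(k + 1)**2 + 11)/((k + 3)*(4*k**2 + 12*k - 1)).
Factor: A=k + 1; B=k + 3; C=k**2 + 3*k - 1/4.
f must satisfy (k + 1)·f(k+1) − (k + 2)·f(k) = k**2 + 3*k - 1/4.
Degrees (1,1,2) ⇒ d ≤ 2.
Solving with deg f ≤ 2: f(k) = k*(4*k - 5)/4.
So s_k = (B(k−1)f/C)·t_k = (k*(k + 2)*(4*k - 5)/(4*k**2 + 12*k - 1))·t_k = k*(4*k - 5)/(k + 1).
s_(k+1) − s_k = (4*k**2 + 12*k - 1)/(k**2 + 3*k + 2) = t_k.
Telescoping: Σ = s_(9) − s_(0) = 279/10 − (0) = 279/10.

Σ = 279/10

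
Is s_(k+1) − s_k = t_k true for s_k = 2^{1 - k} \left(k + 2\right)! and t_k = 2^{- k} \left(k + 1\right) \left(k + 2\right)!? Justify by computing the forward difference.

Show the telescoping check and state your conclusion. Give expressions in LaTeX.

valid; difference matches t_k

s_(k+1) = factorial(k + 3)/2**k
s_(k+1) − s_k = (k + 1)*factorial(k + 2)/2**k
(s_(k+1) − s_k) − t_k = 0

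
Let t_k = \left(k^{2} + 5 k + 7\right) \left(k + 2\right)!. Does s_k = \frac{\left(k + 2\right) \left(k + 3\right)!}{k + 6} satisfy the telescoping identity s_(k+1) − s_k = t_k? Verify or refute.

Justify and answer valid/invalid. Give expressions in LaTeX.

Invalid: residual - \frac{3 \left(k^{3} + 11 k^{2} + 36 k + 40\right) \left(k + 2\right)!}{\left(k + 6\right) \left(k + 7\right)} ≠ 0.

s_(k+1) = (k + 3)*factorial(k + 4)/(k + 7)
s_(k+1) − s_k = (k**3 + 12*k**2 + 45*k + 58)*factorial(k + 3)/((k + 6)*(k + 7))
(s_(k+1) − s_k) − t_k = -3*(k**3 + 11*k**2 + 36*k + 40)*factorial(k + 2)/((k + 6)*(k + 7))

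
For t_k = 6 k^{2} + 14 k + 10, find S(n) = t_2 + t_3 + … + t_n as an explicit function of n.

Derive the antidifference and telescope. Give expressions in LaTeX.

Step 1: r(k) = (3*k**2 + 13*k + 15)/(3*k**2 + 7*k + 5).
A = 1, B = 1, C = k**2 + 7*k/3 + 5/3.
Key eq: (1)·f(k+1) = (1)·f(k) + (k**2 + 7*k/3 + 5/3).
Bound: deg f ≤ 3.
Match coefficients ⇒ f(k) = k*(k**2 + 2*k + 2)/3.
So s_k = (B(k−1)f/C)·t_k = (k*(k**2 + 2*k + 2)/(3*k**2 + 7*k + 5))·t_k = 2*k*(k**2 + 2*k + 2).
Δs = 6*k**2 + 14*k + 10, as required.
Evaluate: s_(n+1) = 2*n**3 + 10*n**2 + 18*n + 10; subtract s_(2) = 40 ⇒ S(n) = 2*n**3 + 10*n**2 + 18*n - 30.

S(n) = 2 n^{3} + 10 n^{2} + 18 n - 30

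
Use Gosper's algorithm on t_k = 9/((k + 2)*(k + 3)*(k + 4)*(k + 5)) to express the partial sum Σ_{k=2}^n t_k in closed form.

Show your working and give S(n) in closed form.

r(k) = (k + 2)/(k + 6) after simplifying.
Normal form (A,B,C) = (k + 2, k + 6, 1).
Solve (k + 2)·f(k+1) − (k + 5)·f(k) = 1.
deg f ≤ 3 (via 1,1,0).
Solve for f: f(k) = k*(k**2 + 9*k + 26)/72 (degree 3 ≤ 3).
Certificate R = B(k−1)f/C = k*(k + 5)*(k**2 + 9*k + 26)/72 gives s_k = k*(k**2 + 9*k + 26)/(8*(k + 2)*(k + 3)*(k + 4)).
Δs = 9/(k**4 + 14*k**3 + 71*k**2 + 154*k + 120), as required.
Telescope: S(n) = s_(n+1) − s_(2) = (n**3 + 12*n**2 + 47*n + 36)/(8*(n**3 + 12*n**2 + 47*n + 60)) − (1/10) = (n**3 + 12*n**2 + 47*n - 60)/(40*(n**3 + 12*n**2 + 47*n + 60)).

S(n) = (n**3 + 12*n**2 + 47*n - 60)/(40*(n**3 + 12*n**2 + 47*n + 60))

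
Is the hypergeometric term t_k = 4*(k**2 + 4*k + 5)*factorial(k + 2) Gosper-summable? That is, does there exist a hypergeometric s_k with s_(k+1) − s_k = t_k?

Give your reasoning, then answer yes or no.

Yes. s_k = 4*(k + 1)*factorial(k + 2).

The ratio is (k + 3)*(4*k + (k + 1)**2 + 9)/(k**2 + 4*k + 5).
Take A(k)=k + 3, B(k)=1, C(k)=k**2 + 4*k + 5.
Solve (k + 3)·f(k+1) − (1)·f(k) = k**2 + 4*k + 5.
deg f ≤ 1 (via 1,0,2).
Coefficient equations give f(k) = k + 1.
Get s_k = R·t_k = 4*(k + 1)*factorial(k + 2) with R(k) = B(k−1)f(k)/C(k) = (k + 1)/(k**2 + 4*k + 5).
Verify: 4*(k**2 + 4*k + 5)*factorial(k + 2) matches t_k.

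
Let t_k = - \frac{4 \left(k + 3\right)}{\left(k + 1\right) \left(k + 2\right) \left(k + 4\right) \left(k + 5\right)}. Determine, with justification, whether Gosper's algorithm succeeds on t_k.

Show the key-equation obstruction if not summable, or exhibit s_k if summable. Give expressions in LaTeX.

Compute t_(k+1)/t_k: get (k + 1)*(k + 4)**2/((k + 3)**2*(k + 6)).
Normal form (A,B,C) = (k + 1, k + 6, k**2 + 6*k + 9).
Need (k + 1)·f(k+1) − (k + 5)·f(k) = k**2 + 6*k + 9.
deg f ≤ 4 (via 1,1,2).
A polynomial solution: f(k) = k*(k + 2)*(k + 3)*(k + 5)/8.
R(k) = B(k−1)·f(k)/C(k) = k*(k + 2)*(k + 5)**2/(8*(k + 3)); s_k = R·t_k = k*(-k - 5)/(2*(k**2 + 5*k + 4)).
s_(k+1) − s_k = 4*(-k - 3)/(k**4 + 12*k**3 + 49*k**2 + 78*k + 40) = t_k.

Yes. s_k = \frac{k \left(- k - 5\right)}{2 \left(k^{2} + 5 k + 4\right)}.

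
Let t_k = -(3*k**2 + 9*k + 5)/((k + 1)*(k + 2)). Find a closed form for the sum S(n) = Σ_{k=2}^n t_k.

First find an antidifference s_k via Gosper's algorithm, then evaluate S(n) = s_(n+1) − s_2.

S(n) = (-9*n**2 - 8*n + 17)/(3*(n + 2))

Ratio r(k) = (k + 1)*(9*k + 3*(k + 1)**2 + 14)/((k + 3)*(3*k**2 + 9*k + 5)).
A = k + 1, B = k + 3, C = k**2 + 3*k + 5/3.
Set up (k + 1)·f(k+1) − (k + 2)·f(k) − (k**2 + 3*k + 5/3) = 0.
From deg A=1, deg B=1, deg C=2: d=2.
Coefficient equations give f(k) = k*(3*k + 2)/3.
So s_k = (B(k−1)f/C)·t_k = (k*(k + 2)*(3*k + 2)/(3*k**2 + 9*k + 5))·t_k = k*(-3*k - 2)/(k + 1).
Check: Δs_k = (-3*k**2 - 9*k - 5)/(k**2 + 3*k + 2). ✓
s_(n+1) = (-3*n**2 - 8*n - 5)/(n + 2) and s_(2) = -16/3, so S(n) = (-9*n**2 - 8*n + 17)/(3*(n + 2)).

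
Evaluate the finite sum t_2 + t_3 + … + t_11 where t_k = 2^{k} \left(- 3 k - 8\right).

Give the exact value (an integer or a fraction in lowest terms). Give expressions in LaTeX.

r(k) = 2*(3*k + 11)/(3*k + 8) after simplifying.
So A=2 and B=1, with C=k + 8/3.
Key eq: (2)·f(k+1) = (1)·f(k) + (k + 8/3).
Degrees (0,0,1) ⇒ d ≤ 1.
Solve for f: f(k) = (3*k + 2)/3 (degree 1 ≤ 1).
Certificate R = B(k−1)f/C = (3*k + 2)/(3*k + 8) gives s_k = 2**k*(-3*k - 2).
s_(k+1) − s_k = 2**k*(-3*k - 8) = t_k.
Sum = s_(12) − s_(2); s_(12) = -155648, s_(2) = -32 ⇒ -155616.

Σ = -155616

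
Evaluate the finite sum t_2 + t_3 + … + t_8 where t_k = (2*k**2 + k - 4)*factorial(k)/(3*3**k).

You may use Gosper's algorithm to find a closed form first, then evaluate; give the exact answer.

Σ = 31234/81

Step 1: r(k) = (k + 1)*(k + 2*(k + 1)**2 - 3)/(3*(2*k**2 + k - 4)).
So A=k/3 + 1/3 and B=1, with C=k**2 + k/2 - 2.
Need (k/3 + 1/3)·f(k+1) − (1)·f(k) = k**2 + k/2 - 2.
d = 1 from the (1,0,2) case.
A polynomial solution: f(k) = 3*(2*k + 3)/2.
Get s_k = R·t_k = (2*k + 3)*factorial(k)/3**k with R(k) = B(k−1)f(k)/C(k) = 3*(2*k + 3)/(2*k**2 + k - 4).
Δs = (2*k**2 + k - 4)*factorial(k)/(3*3**k), as required.
Telescoping: Σ = s_(9) − s_(2) = 31360/81 − (14/9) = 31234/81.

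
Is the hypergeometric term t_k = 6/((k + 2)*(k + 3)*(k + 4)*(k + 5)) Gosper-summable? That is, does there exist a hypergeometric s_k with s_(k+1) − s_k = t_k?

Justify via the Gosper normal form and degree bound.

Step 1: r(k) = (k + 2)/(k + 6).
So A=k + 2 and B=k + 6, with C=1.
Need (k + 2)·f(k+1) − (k + 5)·f(k) = 1.
From deg A=1, deg B=1, deg C=0: d=3.
A polynomial solution: f(k) = k*(k**2 + 9*k + 26)/72.
R(k) = B(k−1)·f(k)/C(k) = k*(k + 5)*(k**2 + 9*k + 26)/72; s_k = R·t_k = k*(k**2 + 9*k + 26)/(12*(k + 2)*(k + 3)*(k + 4)).
Check: Δs_k = 6/(k**4 + 14*k**3 + 71*k**2 + 154*k + 120). ✓

Yes. s_k = k*(k**2 + 9*k + 26)/(12*(k + 2)*(k + 3)*(k + 4)).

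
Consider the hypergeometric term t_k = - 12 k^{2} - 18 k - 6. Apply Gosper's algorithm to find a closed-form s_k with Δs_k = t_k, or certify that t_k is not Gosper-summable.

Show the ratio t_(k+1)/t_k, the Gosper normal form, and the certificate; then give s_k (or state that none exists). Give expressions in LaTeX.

Step 1: r(k) = (2*k**2 + 7*k + 6)/(2*k**2 + 3*k + 1).
Gosper form: A/B · C(k+1)/C(k) with A=1, B=1, C=k**2 + 3*k/2 + 1/2.
Key eq: (1)·f(k+1) = (1)·f(k) + (k**2 + 3*k/2 + 1/2).
Degrees (0,0,2) ⇒ d ≤ 3.
Solve for f: f(k) = k*(k + 1)*(4*k - 1)/12 (degree 3 ≤ 3).
R(k) = B(k−1)·f(k)/C(k) = k*(4*k - 1)/(6*(2*k + 1)); s_k = R·t_k = k*(-4*k**2 - 3*k + 1).
Verify: -12*k**2 - 18*k - 6 matches t_k.

s_k = k \left(- 4 k^{2} - 3 k + 1\right)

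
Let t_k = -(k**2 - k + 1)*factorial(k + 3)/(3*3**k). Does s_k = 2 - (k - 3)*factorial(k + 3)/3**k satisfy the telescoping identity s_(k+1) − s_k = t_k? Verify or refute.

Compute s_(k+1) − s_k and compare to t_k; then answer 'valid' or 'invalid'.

Valid — Δs_k = t_k.

s_(k+1) = -3**(-k - 1)*(k - 2)*factorial(k + 4) + 2
s_(k+1) − s_k = -(k**2 - k + 1)*factorial(k + 3)/(3*3**k)
(s_(k+1) − s_k) − t_k = 0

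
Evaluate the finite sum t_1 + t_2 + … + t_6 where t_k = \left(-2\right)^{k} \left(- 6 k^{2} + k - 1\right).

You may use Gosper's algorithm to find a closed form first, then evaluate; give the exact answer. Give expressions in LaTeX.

Ratio r(k) = 2*(k - 6*(k + 1)**2)/(6*k**2 - k + 1).
So A=-2 and B=1, with C=k**2 - k/6 + 1/6.
Key eq: (-2)·f(k+1) = (1)·f(k) + (k**2 - k/6 + 1/6).
Bound: deg f ≤ 2.
Coefficient equations give f(k) = -(k - 1)*(2*k - 1)/6.
R(k) = B(k−1)·f(k)/C(k) = -(k - 1)*(2*k - 1)/(6*k**2 - k + 1); s_k = R·t_k = (-2)**k*(2*k**2 - 3*k + 1).
Δs = (-2)**k*(-6*k**2 + k - 1), as required.
Telescoping: Σ = s_(7) − s_(1) = -9984 − (0) = -9984.

Σ = -9984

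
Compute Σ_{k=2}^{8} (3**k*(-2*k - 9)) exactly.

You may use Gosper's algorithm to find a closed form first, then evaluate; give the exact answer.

t_(k+1)/t_k = 3*(2*k + 11)/(2*k + 9).
Normal form (A,B,C) = (3, 1, k + 9/2).
Set up (3)·f(k+1) − (1)·f(k) − (k + 9/2) = 0.
Bound: deg f ≤ 1.
Solve for f: f(k) = (k + 3)/2 (degree 1 ≤ 1).
Then R = B(k−1)f/C = (k + 3)/(2*k + 9), so s_k = R(k)·t_k = 3**k*(-k - 3).
Δs = 3**k*(-2*k - 9), as required.
Evaluate s at k=9 and k=2: -236196 and -45; difference -236151.

Σ = -236151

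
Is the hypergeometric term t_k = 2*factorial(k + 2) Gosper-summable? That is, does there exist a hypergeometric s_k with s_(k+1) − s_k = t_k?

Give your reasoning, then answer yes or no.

No — key equation has no polynomial f.

Ratio r(k) = k + 3.
So A=k + 3 and B=1, with C=1.
Need (k + 3)·f(k+1) − (1)·f(k) = 1.
d = -1 from the (1,0,0) case.
d = -1 < 0 ⇒ no nonzero polynomial f; not summable.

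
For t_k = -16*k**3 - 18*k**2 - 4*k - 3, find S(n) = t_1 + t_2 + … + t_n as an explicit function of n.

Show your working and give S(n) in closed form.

S(n) = n*(-4*n**3 - 14*n**2 - 15*n - 8)

t_(k+1)/t_k = (16*k**3 + 66*k**2 + 88*k + 41)/(16*k**3 + 18*k**2 + 4*k + 3).
Gosper form: A/B · C(k+1)/C(k) with A=1, B=1, C=k**3 + 9*k**2/8 + k/4 + 3/16.
f must satisfy (1)·f(k+1) − (1)·f(k) = k**3 + 9*k**2/8 + k/4 + 3/16.
deg f ≤ 4 (via 0,0,3).
Solve for f: f(k) = k*(4*k**3 - 2*k**2 - 3*k + 4)/16 (degree 4 ≤ 4).
Certificate R = B(k−1)f/C = k*(4*k**3 - 2*k**2 - 3*k + 4)/(16*k**3 + 18*k**2 + 4*k + 3) gives s_k = k*(-4*k**3 + 2*k**2 + 3*k - 4).
s_(k+1) − s_k = -16*k**3 - 18*k**2 - 4*k - 3 = t_k.
Evaluate: s_(n+1) = -4*n**4 - 14*n**3 - 15*n**2 - 8*n - 3; subtract s_(1) = -3 ⇒ S(n) = n*(-4*n**3 - 14*n**2 - 15*n - 8).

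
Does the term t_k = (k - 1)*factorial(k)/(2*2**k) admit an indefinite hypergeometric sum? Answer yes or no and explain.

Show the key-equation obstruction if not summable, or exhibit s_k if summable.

Yes. s_k = factorial(k)/2**k.

t_(k+1)/t_k = k*(k + 1)/(2*(k - 1)).
Normal form (A,B,C) = (k/2 + 1/2, 1, k - 1).
Need (k/2 + 1/2)·f(k+1) − (1)·f(k) = k - 1.
d = 0 from the (1,0,1) case.
A polynomial solution: f(k) = 2.
R(k) = B(k−1)·f(k)/C(k) = 2/(k - 1); s_k = R·t_k = factorial(k)/2**k.
Verify: (k - 1)*factorial(k)/(2*2**k) matches t_k.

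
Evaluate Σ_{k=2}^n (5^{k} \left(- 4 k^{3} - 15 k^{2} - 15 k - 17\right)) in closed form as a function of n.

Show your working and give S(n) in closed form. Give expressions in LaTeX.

t_(k+1)/t_k = 5*(4*k**3 + 27*k**2 + 57*k + 51)/(4*k**3 + 15*k**2 + 15*k + 17).
Normal form (A,B,C) = (5, 1, k**3 + 15*k**2/4 + 15*k/4 + 17/4).
f must satisfy (5)·f(k+1) − (1)·f(k) = k**3 + 15*k**2/4 + 15*k/4 + 17/4.
Degrees (0,0,3) ⇒ d ≤ 3.
Solve for f: f(k) = (k**3 + 3)/4 (degree 3 ≤ 3).
Certificate R = B(k−1)f/C = (k**3 + 3)/(4*k**3 + 15*k**2 + 15*k + 17) gives s_k = 5**k*(-k**3 - 3).
Check: Δs_k = 5**k*(k**3 - 5*(k + 1)**3 - 12). ✓
Evaluate: s_(n+1) = 5**(n + 1)*(-n**3 - 3*n**2 - 3*n - 4); subtract s_(2) = -275 ⇒ S(n) = -5*5**n*n**3 - 15*5**n*n**2 - 15*5**n*n - 20*5**n + 275.

S(n) = - 5 \cdot 5^{n} n^{3} - 15 \cdot 5^{n} n^{2} - 15 \cdot 5^{n} n - 20 \cdot 5^{n} + 275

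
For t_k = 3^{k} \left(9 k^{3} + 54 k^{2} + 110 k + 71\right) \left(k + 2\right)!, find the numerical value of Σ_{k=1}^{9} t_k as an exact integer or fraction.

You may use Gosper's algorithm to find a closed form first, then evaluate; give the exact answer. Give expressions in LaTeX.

Step 1: r(k) = 3*(9*k**4 + 108*k**3 + 488*k**2 + 979*k + 732)/(9*k**3 + 54*k**2 + 110*k + 71).
Take A(k)=3*k + 9, B(k)=1, C(k)=k**3 + 6*k**2 + 110*k/9 + 71/9.
Solve (3*k + 9)·f(k+1) − (1)·f(k) = k**3 + 6*k**2 + 110*k/9 + 71/9.
deg f ≤ 2 (via 1,0,3).
Solving with deg f ≤ 2: f(k) = (k + 1)*(3*k + 1)/9.
Then R = B(k−1)f/C = (k + 1)*(3*k + 1)/(9*k**3 + 54*k**2 + 110*k + 71), so s_k = R(k)·t_k = 3**k*(k + 1)*(3*k + 1)*factorial(k + 2).
Check: Δs_k = 3**k*(9*k**3 + 54*k**2 + 110*k + 71)*factorial(k + 2). ✓
Telescoping: Σ = s_(10) − s_(1) = 9645036828134400 − (144) = 9645036828134256.

Σ = 9645036828134256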